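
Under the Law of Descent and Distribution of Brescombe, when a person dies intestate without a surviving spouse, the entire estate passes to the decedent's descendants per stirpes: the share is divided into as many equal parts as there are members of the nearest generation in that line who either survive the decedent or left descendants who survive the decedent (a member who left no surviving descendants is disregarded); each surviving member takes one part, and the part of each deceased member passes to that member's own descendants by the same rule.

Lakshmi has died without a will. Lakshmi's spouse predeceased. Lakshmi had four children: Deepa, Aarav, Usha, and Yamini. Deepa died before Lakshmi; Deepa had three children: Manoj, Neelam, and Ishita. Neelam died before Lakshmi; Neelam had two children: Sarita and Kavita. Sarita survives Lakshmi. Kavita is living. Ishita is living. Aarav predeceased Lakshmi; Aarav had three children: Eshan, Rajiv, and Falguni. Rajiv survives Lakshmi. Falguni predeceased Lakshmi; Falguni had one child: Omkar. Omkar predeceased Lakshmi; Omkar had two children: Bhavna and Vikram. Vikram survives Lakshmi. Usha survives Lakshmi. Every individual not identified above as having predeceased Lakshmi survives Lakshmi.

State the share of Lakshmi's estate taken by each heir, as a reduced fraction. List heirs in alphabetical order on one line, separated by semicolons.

Bhavna 1/24; Eshan 1/12; Ishita 1/12; Kavita 1/24; Manoj 1/12; Rajiv 1/12; Sarita 1/24; Usha 1/4; Vikram 1/24; Yamini 1/4

There is no surviving spouse, so the entire estate passes to Lakshmi's descendants per stirpes.
The estate is divided into 4 equal shares of 1/4 among Deepa, Aarav, Usha, Yamini.
Deepa predeceased; the 1/4 allotted to Deepa's branch passes to Deepa's issue by representation.
The 1/4 is divided into 3 equal shares of 1/12 among Manoj, Neelam, Ishita.
Manoj is living and takes 1/12.
Neelam predeceased; the 1/12 allotted to Neelam's branch passes to Neelam's issue by representation.
The 1/12 is divided into 2 equal shares of 1/24 among Sarita, Kavita.
Sarita is living and takes 1/24.
Kavita is living and takes 1/24.
Ishita is living and takes 1/12.
Aarav predeceased; the 1/4 allotted to Aarav's branch passes to Aarav's issue by representation.
The 1/4 is divided into 3 equal shares of 1/12 among Eshan, Rajiv, Falguni.
Eshan is living and takes 1/12.
Rajiv is living and takes 1/12.
Falguni predeceased; the 1/12 allotted to Falguni's branch passes to Falguni's issue by representation.
Omkar's line is the sole branch at this level, so the full 1/12 passes to Omkar's issue by representation.
The 1/12 is divided into 2 equal shares of 1/24 among Bhavna, Vikram.
Bhavna is living and takes 1/24.
Vikram is living and takes 1/24.
Usha is living and takes 1/4.
Yamini is living and takes 1/4.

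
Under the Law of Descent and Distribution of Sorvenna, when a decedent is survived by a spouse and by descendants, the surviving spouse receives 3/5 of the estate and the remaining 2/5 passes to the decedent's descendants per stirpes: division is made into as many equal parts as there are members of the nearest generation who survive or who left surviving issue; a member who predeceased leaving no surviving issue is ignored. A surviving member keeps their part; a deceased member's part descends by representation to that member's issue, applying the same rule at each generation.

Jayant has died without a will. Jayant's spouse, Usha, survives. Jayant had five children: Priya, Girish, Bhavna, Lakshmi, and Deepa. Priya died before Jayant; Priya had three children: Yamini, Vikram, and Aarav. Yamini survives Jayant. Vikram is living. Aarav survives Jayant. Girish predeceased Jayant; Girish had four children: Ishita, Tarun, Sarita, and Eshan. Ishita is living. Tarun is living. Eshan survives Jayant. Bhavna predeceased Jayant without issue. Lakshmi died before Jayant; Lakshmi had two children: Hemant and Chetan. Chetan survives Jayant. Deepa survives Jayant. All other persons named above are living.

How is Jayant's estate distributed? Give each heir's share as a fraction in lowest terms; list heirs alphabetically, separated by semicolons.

Aarav 1/30; Chetan 1/20; Deepa 1/10; Eshan 1/40; Hemant 1/20; Ishita 1/40; Sarita 1/40; Tarun 1/40; Usha 3/5; Vikram 1/30; Yamini 1/30

Usha, as surviving spouse, takes 3/5.
The remaining 2/5 passes to Jayant's descendants per stirpes.
Bhavna left no surviving issue, so that branch lapses and is disregarded.
The 2/5 is divided into 4 equal shares of 1/10 among Priya, Girish, Lakshmi, Deepa.
Priya predeceased; the 1/10 allotted to Priya's branch passes to Priya's issue by representation.
The 1/10 is divided into 3 equal shares of 1/30 among Yamini, Vikram, Aarav.
Yamini is living and takes 1/30.
Vikram is living and takes 1/30.
Aarav is living and takes 1/30.
Girish predeceased; the 1/10 allotted to Girish's branch passes to Girish's issue by representation.
The 1/10 is divided into 4 equal shares of 1/40 among Ishita, Tarun, Sarita, Eshan.
Ishita is living and takes 1/40.
Tarun is living and takes 1/40.
Sarita is living and takes 1/40.
Eshan is living and takes 1/40.
Lakshmi predeceased; the 1/10 allotted to Lakshmi's branch passes to Lakshmi's issue by representation.
The 1/10 is divided into 2 equal shares of 1/20 among Hemant, Chetan.
Hemant is living and takes 1/20.
Chetan is living and takes 1/20.
Deepa is living and takes 1/10.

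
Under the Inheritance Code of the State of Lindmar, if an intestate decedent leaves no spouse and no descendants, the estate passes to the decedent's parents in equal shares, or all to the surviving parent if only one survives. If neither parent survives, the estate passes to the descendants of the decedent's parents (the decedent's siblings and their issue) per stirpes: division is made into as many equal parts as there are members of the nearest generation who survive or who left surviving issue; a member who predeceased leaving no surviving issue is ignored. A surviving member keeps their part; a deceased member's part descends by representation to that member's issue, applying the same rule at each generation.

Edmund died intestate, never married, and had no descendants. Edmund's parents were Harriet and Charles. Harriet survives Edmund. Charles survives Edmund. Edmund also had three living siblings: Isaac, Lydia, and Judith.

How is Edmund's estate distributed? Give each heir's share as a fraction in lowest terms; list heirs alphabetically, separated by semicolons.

Both parents survive, so Harriet and Charles each take 1/2. The siblings take nothing because a surviving parent has priority.

Charles 1/2; Harriet 1/2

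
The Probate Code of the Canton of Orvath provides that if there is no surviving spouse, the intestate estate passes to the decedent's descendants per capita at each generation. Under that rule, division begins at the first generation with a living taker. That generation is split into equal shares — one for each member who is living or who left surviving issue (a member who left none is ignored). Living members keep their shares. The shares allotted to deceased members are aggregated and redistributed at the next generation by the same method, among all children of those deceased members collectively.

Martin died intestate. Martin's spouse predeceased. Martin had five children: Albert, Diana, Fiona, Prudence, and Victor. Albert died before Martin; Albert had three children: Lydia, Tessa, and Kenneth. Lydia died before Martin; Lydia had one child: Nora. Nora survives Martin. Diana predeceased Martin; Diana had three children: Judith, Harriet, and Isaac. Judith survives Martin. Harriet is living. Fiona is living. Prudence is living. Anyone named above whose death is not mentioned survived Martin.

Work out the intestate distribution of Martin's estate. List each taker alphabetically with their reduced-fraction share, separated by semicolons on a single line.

Fiona 1/5; Harriet 1/15; Isaac 1/15; Judith 1/15; Kenneth 1/15; Nora 1/15; Prudence 1/5; Tessa 1/15; Victor 1/5

There is no surviving spouse, so the entire estate passes to Martin's descendants per capita at each generation.
At generation 1 (Albert, Diana, Fiona, Prudence, Victor) there are 5 shares of (1)/5 = 1/5 each.
Living: Fiona, Prudence, and Victor — each takes 1/5.
Deceased: Albert and Diana. Their combined 2/5 is pooled and carried to generation 2.
At generation 2 (Lydia, Tessa, Kenneth, Judith, Harriet, Isaac) there are 6 shares of (2/5)/6 = 1/15 each.
Living: Tessa, Kenneth, Judith, Harriet, and Isaac — each takes 1/15.
Deceased: Lydia. That 1/15 share is carried to generation 3.
At generation 3 (Nora) there are 1 shares of (1/15)/1 = 1/15 each.
Living: Nora — each takes 1/15.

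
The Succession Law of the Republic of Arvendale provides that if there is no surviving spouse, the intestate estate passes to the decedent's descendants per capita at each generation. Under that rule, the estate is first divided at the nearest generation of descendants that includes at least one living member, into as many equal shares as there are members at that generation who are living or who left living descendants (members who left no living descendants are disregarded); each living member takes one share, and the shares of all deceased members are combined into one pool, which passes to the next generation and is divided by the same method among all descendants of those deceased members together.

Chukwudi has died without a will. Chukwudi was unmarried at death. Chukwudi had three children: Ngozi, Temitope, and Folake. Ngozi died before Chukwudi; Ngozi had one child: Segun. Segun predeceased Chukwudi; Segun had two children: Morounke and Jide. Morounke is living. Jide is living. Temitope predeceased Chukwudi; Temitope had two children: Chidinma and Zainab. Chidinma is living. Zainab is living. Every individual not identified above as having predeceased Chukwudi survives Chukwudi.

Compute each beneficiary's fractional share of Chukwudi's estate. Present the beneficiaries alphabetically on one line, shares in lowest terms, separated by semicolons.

Chidinma 2/9; Folake 1/3; Jide 1/9; Morounke 1/9; Zainab 2/9

There is no surviving spouse, so the entire estate passes to Chukwudi's descendants per capita at each generation.
At generation 1 (Ngozi, Temitope, Folake) there are 3 shares of (1)/3 = 1/3 each.
Living: Folake — each takes 1/3.
Deceased: Ngozi and Temitope. Their combined 2/3 is pooled and carried to generation 2.
At generation 2 (Segun, Chidinma, Zainab) there are 3 shares of (2/3)/3 = 2/9 each.
Living: Chidinma and Zainab — each takes 2/9.
Deceased: Segun. That 2/9 share is carried to generation 3.
At generation 3 (Morounke, Jide) there are 2 shares of (2/9)/2 = 1/9 each.
Living: Morounke and Jide — each takes 1/9.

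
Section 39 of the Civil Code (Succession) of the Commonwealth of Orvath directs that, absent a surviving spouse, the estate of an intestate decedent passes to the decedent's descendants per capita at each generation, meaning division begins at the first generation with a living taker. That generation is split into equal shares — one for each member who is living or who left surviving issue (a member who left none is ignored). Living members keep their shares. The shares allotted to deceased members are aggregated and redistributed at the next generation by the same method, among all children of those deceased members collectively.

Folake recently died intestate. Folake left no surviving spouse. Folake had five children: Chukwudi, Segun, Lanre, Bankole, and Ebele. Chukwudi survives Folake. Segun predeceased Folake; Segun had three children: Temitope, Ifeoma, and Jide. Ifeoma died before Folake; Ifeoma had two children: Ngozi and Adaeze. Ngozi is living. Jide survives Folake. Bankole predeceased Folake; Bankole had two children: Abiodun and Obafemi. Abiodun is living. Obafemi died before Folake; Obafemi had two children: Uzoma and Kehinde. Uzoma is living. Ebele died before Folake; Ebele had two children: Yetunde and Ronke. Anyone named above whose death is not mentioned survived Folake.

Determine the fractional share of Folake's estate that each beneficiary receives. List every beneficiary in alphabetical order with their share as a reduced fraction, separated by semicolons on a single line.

There is no surviving spouse, so the entire estate passes to Folake's descendants per capita at each generation.
At generation 1 (Chukwudi, Segun, Lanre, Bankole, Ebele) there are 5 shares of (1)/5 = 1/5 each.
Living: Chukwudi and Lanre — each takes 1/5.
Deceased: Segun, Bankole, and Ebele. Their combined 3/5 is pooled and carried to generation 2.
At generation 2 (Temitope, Ifeoma, Jide, Abiodun, Obafemi, Yetunde, Ronke) there are 7 shares of (3/5)/7 = 3/35 each.
Living: Temitope, Jide, Abiodun, Yetunde, and Ronke — each takes 3/35.
Deceased: Ifeoma and Obafemi. Their combined 6/35 is pooled and carried to generation 3.
At generation 3 (Ngozi, Adaeze, Uzoma, Kehinde) there are 4 shares of (6/35)/4 = 3/70 each.
Living: Ngozi, Adaeze, Uzoma, and Kehinde — each takes 3/70.

Abiodun 3/35; Adaeze 3/70; Chukwudi 1/5; Jide 3/35; Kehinde 3/70; Lanre 1/5; Ngozi 3/70; Ronke 3/35; Temitope 3/35; Uzoma 3/70; Yetunde 3/35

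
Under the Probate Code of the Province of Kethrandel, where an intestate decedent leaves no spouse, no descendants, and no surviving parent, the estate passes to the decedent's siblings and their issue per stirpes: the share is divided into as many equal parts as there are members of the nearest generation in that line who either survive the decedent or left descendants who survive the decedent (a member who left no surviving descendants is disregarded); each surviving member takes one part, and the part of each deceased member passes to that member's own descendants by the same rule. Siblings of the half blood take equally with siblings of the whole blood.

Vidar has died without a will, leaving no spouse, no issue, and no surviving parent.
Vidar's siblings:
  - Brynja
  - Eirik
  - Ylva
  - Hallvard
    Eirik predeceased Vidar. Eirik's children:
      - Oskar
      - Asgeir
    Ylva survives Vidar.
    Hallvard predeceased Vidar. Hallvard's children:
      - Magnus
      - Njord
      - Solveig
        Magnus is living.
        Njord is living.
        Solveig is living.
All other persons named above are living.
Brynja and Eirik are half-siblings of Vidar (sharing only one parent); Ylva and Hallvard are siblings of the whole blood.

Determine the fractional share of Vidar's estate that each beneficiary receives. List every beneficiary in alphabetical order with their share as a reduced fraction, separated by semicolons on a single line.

No spouse, descendants, or parent survives, so the estate passes to Vidar's siblings per stirpes.
Half-blood and whole-blood siblings take equally under the stated rule.
The estate is divided into 4 equal shares of 1/4 among Brynja, Eirik, Ylva, Hallvard.
Brynja is living and takes 1/4.
Eirik predeceased; the 1/4 allotted to Eirik's branch passes to Eirik's issue by representation.
The 1/4 is divided into 2 equal shares of 1/8 among Oskar, Asgeir.
Oskar is living and takes 1/8.
Asgeir is living and takes 1/8.
Ylva is living and takes 1/4.
Hallvard predeceased; the 1/4 allotted to Hallvard's branch passes to Hallvard's issue by representation.
The 1/4 is divided into 3 equal shares of 1/12 among Magnus, Njord, Solveig.
Magnus is living and takes 1/12.
Njord is living and takes 1/12.
Solveig is living and takes 1/12.

Asgeir 1/8; Brynja 1/4; Magnus 1/12; Njord 1/12; Oskar 1/8; Solveig 1/12; Ylva 1/4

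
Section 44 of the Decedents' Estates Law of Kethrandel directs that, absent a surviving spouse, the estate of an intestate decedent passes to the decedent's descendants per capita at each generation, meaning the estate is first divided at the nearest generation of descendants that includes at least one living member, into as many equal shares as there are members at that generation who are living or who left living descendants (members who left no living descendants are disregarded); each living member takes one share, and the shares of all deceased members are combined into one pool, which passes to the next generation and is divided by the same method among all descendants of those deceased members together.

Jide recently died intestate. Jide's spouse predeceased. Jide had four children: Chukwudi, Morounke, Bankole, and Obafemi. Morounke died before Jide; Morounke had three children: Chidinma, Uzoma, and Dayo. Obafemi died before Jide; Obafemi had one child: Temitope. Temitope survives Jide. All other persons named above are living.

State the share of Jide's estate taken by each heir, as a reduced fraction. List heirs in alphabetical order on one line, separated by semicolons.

Bankole 1/4; Chidinma 1/8; Chukwudi 1/4; Dayo 1/8; Temitope 1/8; Uzoma 1/8

There is no surviving spouse, so the entire estate passes to Jide's descendants per capita at each generation.
At generation 1 (Chukwudi, Morounke, Bankole, Obafemi) there are 4 shares of (1)/4 = 1/4 each.
Living: Chukwudi and Bankole — each takes 1/4.
Deceased: Morounke and Obafemi. Their combined 1/2 is pooled and carried to generation 2.
At generation 2 (Chidinma, Uzoma, Dayo, Temitope) there are 4 shares of (1/2)/4 = 1/8 each.
Living: Chidinma, Uzoma, Dayo, and Temitope — each takes 1/8.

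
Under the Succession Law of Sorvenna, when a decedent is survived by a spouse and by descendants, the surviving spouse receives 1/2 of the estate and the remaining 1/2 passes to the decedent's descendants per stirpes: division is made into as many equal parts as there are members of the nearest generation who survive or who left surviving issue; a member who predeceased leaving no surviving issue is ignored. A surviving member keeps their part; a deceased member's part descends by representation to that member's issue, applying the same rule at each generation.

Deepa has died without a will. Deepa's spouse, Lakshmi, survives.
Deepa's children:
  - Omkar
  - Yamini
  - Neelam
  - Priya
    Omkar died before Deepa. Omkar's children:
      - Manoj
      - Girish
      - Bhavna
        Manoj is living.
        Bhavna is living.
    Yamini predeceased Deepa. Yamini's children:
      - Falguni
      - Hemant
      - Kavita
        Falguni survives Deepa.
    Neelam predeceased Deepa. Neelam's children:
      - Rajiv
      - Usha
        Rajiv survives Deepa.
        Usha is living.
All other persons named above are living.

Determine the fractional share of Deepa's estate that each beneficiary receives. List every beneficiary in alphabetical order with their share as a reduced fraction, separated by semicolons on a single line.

Lakshmi, as surviving spouse, takes 1/2.
The remaining 1/2 passes to Deepa's descendants per stirpes.
The 1/2 is divided into 4 equal shares of 1/8 among Omkar, Yamini, Neelam, Priya.
Omkar predeceased; the 1/8 allotted to Omkar's branch passes to Omkar's issue by representation.
The 1/8 is divided into 3 equal shares of 1/24 among Manoj, Girish, Bhavna.
Manoj is living and takes 1/24.
Girish is living and takes 1/24.
Bhavna is living and takes 1/24.
Yamini predeceased; the 1/8 allotted to Yamini's branch passes to Yamini's issue by representation.
The 1/8 is divided into 3 equal shares of 1/24 among Falguni, Hemant, Kavita.
Falguni is living and takes 1/24.
Hemant is living and takes 1/24.
Kavita is living and takes 1/24.
Neelam predeceased; the 1/8 allotted to Neelam's branch passes to Neelam's issue by representation.
The 1/8 is divided into 2 equal shares of 1/16 among Rajiv, Usha.
Rajiv is living and takes 1/16.
Usha is living and takes 1/16.
Priya is living and takes 1/8.

Bhavna 1/24; Falguni 1/24; Girish 1/24; Hemant 1/24; Kavita 1/24; Lakshmi 1/2; Manoj 1/24; Priya 1/8; Rajiv 1/16; Usha 1/16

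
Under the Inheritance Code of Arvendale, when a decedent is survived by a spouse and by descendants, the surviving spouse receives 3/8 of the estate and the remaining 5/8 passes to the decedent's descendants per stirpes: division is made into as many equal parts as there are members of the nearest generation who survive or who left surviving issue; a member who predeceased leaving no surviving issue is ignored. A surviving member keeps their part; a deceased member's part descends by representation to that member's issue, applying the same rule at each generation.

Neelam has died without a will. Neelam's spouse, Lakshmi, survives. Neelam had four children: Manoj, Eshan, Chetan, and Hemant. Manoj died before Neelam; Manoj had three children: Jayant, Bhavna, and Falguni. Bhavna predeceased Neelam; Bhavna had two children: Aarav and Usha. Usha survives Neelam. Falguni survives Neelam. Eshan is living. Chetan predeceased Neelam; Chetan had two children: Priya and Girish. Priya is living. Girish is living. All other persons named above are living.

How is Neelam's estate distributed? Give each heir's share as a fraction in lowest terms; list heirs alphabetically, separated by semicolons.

Aarav 5/192; Eshan 5/32; Falguni 5/96; Girish 5/64; Hemant 5/32; Jayant 5/96; Lakshmi 3/8; Priya 5/64; Usha 5/192

Lakshmi, as surviving spouse, takes 3/8.
The remaining 5/8 passes to Neelam's descendants per stirpes.
The 5/8 is divided into 4 equal shares of 5/32 among Manoj, Eshan, Chetan, Hemant.
Manoj predeceased; the 5/32 allotted to Manoj's branch passes to Manoj's issue by representation.
The 5/32 is divided into 3 equal shares of 5/96 among Jayant, Bhavna, Falguni.
Jayant is living and takes 5/96.
Bhavna predeceased; the 5/96 allotted to Bhavna's branch passes to Bhavna's issue by representation.
The 5/96 is divided into 2 equal shares of 5/192 among Aarav, Usha.
Aarav is living and takes 5/192.
Usha is living and takes 5/192.
Falguni is living and takes 5/96.
Eshan is living and takes 5/32.
Chetan predeceased; the 5/32 allotted to Chetan's branch passes to Chetan's issue by representation.
The 5/32 is divided into 2 equal shares of 5/64 among Priya, Girish.
Priya is living and takes 5/64.
Girish is living and takes 5/64.
Hemant is living and takes 5/32.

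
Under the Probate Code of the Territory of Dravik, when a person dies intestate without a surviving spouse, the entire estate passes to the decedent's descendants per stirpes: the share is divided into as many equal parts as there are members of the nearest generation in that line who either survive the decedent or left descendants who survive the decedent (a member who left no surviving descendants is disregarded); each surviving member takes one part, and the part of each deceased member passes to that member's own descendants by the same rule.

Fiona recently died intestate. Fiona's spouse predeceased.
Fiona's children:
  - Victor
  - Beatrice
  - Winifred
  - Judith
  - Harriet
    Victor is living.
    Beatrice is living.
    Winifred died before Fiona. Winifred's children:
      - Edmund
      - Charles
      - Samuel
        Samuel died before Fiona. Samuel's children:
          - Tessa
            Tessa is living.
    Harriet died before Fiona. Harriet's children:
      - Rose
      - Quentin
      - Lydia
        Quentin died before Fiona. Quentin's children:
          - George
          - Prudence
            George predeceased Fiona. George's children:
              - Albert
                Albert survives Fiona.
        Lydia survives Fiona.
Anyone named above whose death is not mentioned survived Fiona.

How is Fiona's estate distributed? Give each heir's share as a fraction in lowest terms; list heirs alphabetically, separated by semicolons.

Albert 1/30; Beatrice 1/5; Charles 1/15; Edmund 1/15; Judith 1/5; Lydia 1/15; Prudence 1/30; Rose 1/15; Tessa 1/15; Victor 1/5

There is no surviving spouse, so the entire estate passes to Fiona's descendants per stirpes.
The estate is divided into 5 equal shares of 1/5 among Victor, Beatrice, Winifred, Judith, Harriet.
Victor is living and takes 1/5.
Beatrice is living and takes 1/5.
Winifred predeceased; the 1/5 allotted to Winifred's branch passes to Winifred's issue by representation.
The 1/5 is divided into 3 equal shares of 1/15 among Edmund, Charles, Samuel.
Edmund is living and takes 1/15.
Charles is living and takes 1/15.
Samuel predeceased; the 1/15 allotted to Samuel's branch passes to Samuel's issue by representation.
Tessa is the sole taker at this level and receives the full 1/15.
Judith is living and takes 1/5.
Harriet predeceased; the 1/5 allotted to Harriet's branch passes to Harriet's issue by representation.
The 1/5 is divided into 3 equal shares of 1/15 among Rose, Quentin, Lydia.
Rose is living and takes 1/15.
Quentin predeceased; the 1/15 allotted to Quentin's branch passes to Quentin's issue by representation.
The 1/15 is divided into 2 equal shares of 1/30 among George, Prudence.
George predeceased; the 1/30 allotted to George's branch passes to George's issue by representation.
Albert is the sole taker at this level and receives the full 1/30.
Prudence is living and takes 1/30.
Lydia is living and takes 1/15.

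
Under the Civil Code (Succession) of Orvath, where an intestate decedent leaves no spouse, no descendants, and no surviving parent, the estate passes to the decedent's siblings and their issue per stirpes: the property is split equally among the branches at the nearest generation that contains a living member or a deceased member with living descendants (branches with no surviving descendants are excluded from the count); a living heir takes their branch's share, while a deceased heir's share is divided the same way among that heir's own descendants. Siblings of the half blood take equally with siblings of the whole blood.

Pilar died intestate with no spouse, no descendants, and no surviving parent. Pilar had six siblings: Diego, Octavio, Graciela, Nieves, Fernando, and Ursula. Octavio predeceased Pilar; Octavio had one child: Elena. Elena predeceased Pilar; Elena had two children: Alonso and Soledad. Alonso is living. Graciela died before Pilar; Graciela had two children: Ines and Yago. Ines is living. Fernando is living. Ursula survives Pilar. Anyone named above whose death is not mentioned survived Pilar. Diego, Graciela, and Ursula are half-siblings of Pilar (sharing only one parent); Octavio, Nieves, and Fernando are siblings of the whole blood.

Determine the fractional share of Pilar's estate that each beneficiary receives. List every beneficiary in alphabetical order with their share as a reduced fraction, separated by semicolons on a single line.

Alonso 1/12; Diego 1/6; Fernando 1/6; Ines 1/12; Nieves 1/6; Soledad 1/12; Ursula 1/6; Yago 1/12

No spouse, descendants, or parent survives, so the estate passes to Pilar's siblings per stirpes.
Half-blood and whole-blood siblings take equally under the stated rule.
The estate is divided into 6 equal shares of 1/6 among Diego, Octavio, Graciela, Nieves, Fernando, Ursula.
Diego is living and takes 1/6.
Octavio predeceased; the 1/6 allotted to Octavio's branch passes to Octavio's issue by representation.
Elena's line is the sole branch at this level, so the full 1/6 passes to Elena's issue by representation.
The 1/6 is divided into 2 equal shares of 1/12 among Alonso, Soledad.
Alonso is living and takes 1/12.
Soledad is living and takes 1/12.
Graciela predeceased; the 1/6 allotted to Graciela's branch passes to Graciela's issue by representation.
The 1/6 is divided into 2 equal shares of 1/12 among Ines, Yago.
Ines is living and takes 1/12.
Yago is living and takes 1/12.
Nieves is living and takes 1/6.
Fernando is living and takes 1/6.
Ursula is living and takes 1/6.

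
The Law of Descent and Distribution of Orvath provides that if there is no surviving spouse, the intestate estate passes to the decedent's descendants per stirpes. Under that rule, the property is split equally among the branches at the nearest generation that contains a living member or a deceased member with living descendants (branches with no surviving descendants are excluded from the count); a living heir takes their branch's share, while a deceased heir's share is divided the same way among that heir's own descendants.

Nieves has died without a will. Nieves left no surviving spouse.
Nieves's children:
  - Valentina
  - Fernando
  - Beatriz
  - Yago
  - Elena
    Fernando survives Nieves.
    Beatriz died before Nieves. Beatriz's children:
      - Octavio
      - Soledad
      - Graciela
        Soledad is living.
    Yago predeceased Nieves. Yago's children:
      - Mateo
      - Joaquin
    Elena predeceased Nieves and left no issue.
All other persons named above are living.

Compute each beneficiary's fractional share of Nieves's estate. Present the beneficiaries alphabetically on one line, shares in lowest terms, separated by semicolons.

There is no surviving spouse, so the entire estate passes to Nieves's descendants per stirpes.
Elena left no surviving issue, so that branch lapses and is disregarded.
The estate is divided into 4 equal shares of 1/4 among Valentina, Fernando, Beatriz, Yago.
Valentina is living and takes 1/4.
Fernando is living and takes 1/4.
Beatriz predeceased; the 1/4 allotted to Beatriz's branch passes to Beatriz's issue by representation.
The 1/4 is divided into 3 equal shares of 1/12 among Octavio, Soledad, Graciela.
Octavio is living and takes 1/12.
Soledad is living and takes 1/12.
Graciela is living and takes 1/12.
Yago predeceased; the 1/4 allotted to Yago's branch passes to Yago's issue by representation.
The 1/4 is divided into 2 equal shares of 1/8 among Mateo, Joaquin.
Mateo is living and takes 1/8.
Joaquin is living and takes 1/8.

Fernando 1/4; Graciela 1/12; Joaquin 1/8; Mateo 1/8; Octavio 1/12; Soledad 1/12; Valentina 1/4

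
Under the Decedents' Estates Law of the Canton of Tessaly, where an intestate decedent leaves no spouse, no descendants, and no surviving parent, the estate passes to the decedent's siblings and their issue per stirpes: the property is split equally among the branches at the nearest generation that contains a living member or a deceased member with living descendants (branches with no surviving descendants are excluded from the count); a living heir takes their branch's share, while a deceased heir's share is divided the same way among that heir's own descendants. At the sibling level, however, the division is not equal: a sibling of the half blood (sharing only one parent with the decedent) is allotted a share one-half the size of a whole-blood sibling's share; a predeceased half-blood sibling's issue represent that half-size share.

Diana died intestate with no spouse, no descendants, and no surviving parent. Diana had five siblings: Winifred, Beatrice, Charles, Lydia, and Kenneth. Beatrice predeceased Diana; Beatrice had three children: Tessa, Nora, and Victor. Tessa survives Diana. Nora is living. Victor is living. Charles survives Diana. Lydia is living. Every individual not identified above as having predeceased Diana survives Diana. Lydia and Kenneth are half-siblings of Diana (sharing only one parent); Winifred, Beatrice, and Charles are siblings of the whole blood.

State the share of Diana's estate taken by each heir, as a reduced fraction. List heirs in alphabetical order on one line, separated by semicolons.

No spouse, descendants, or parent survives, so the estate passes to Diana's siblings per stirpes.
Half-blood siblings count for one-half the weight of whole-blood siblings at the initial division.
Dividing 1 in proportion to weights (total weight 4): Winifred (weight 1) → 1/4; Beatrice (weight 1) → 1/4; Charles (weight 1) → 1/4; Lydia (weight 1/2) → 1/8; Kenneth (weight 1/2) → 1/8.
Winifred is living and takes 1/4.
Beatrice predeceased; the 1/4 allotted to Beatrice's branch passes to Beatrice's issue by representation.
The 1/4 is divided into 3 equal shares of 1/12 among Tessa, Nora, Victor.
Tessa is living and takes 1/12.
Nora is living and takes 1/12.
Victor is living and takes 1/12.
Charles is living and takes 1/4.
Lydia is living and takes 1/8.
Kenneth is living and takes 1/8.

Charles 1/4; Kenneth 1/8; Lydia 1/8; Nora 1/12; Tessa 1/12; Victor 1/12; Winifred 1/4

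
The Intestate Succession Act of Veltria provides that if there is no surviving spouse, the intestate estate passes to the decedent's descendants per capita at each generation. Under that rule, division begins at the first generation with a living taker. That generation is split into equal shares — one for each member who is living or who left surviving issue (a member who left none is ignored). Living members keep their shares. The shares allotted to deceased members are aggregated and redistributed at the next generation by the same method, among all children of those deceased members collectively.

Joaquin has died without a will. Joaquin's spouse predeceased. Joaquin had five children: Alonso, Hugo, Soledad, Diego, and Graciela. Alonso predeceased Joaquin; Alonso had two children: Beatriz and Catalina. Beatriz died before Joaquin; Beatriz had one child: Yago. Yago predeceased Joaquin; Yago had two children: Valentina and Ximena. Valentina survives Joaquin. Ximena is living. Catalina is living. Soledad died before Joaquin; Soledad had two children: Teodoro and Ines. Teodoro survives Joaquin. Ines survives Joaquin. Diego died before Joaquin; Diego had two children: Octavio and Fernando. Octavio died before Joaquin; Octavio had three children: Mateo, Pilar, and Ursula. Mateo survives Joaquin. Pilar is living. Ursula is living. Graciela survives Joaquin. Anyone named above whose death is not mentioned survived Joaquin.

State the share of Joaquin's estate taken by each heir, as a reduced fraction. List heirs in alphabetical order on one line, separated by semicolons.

Catalina 1/10; Fernando 1/10; Graciela 1/5; Hugo 1/5; Ines 1/10; Mateo 1/20; Pilar 1/20; Teodoro 1/10; Ursula 1/20; Valentina 1/40; Ximena 1/40

There is no surviving spouse, so the entire estate passes to Joaquin's descendants per capita at each generation.
At generation 1 (Alonso, Hugo, Soledad, Diego, Graciela) there are 5 shares of (1)/5 = 1/5 each.
Living: Hugo and Graciela — each takes 1/5.
Deceased: Alonso, Soledad, and Diego. Their combined 3/5 is pooled and carried to generation 2.
At generation 2 (Beatriz, Catalina, Teodoro, Ines, Octavio, Fernando) there are 6 shares of (3/5)/6 = 1/10 each.
Living: Catalina, Teodoro, Ines, and Fernando — each takes 1/10.
Deceased: Beatriz and Octavio. Their combined 1/5 is pooled and carried to generation 3.
At generation 3 (Yago, Mateo, Pilar, Ursula) there are 4 shares of (1/5)/4 = 1/20 each.
Living: Mateo, Pilar, and Ursula — each takes 1/20.
Deceased: Yago. That 1/20 share is carried to generation 4.
At generation 4 (Valentina, Ximena) there are 2 shares of (1/20)/2 = 1/40 each.
Living: Valentina and Ximena — each takes 1/40.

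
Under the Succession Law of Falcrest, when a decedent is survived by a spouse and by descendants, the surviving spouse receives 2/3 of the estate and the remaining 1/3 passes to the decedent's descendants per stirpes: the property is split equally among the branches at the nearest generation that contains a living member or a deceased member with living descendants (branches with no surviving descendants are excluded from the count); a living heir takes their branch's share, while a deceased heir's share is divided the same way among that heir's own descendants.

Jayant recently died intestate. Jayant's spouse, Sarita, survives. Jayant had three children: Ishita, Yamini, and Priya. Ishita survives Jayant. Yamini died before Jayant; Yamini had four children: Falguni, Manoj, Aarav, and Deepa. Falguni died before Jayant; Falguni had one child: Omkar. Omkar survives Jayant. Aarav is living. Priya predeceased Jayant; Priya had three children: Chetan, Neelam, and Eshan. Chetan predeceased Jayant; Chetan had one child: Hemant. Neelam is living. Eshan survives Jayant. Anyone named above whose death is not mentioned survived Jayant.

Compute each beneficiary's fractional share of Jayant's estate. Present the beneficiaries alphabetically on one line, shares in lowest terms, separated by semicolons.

Aarav 1/36; Deepa 1/36; Eshan 1/27; Hemant 1/27; Ishita 1/9; Manoj 1/36; Neelam 1/27; Omkar 1/36; Sarita 2/3

Sarita, as surviving spouse, takes 2/3.
The remaining 1/3 passes to Jayant's descendants per stirpes.
The 1/3 is divided into 3 equal shares of 1/9 among Ishita, Yamini, Priya.
Ishita is living and takes 1/9.
Yamini predeceased; the 1/9 allotted to Yamini's branch passes to Yamini's issue by representation.
The 1/9 is divided into 4 equal shares of 1/36 among Falguni, Manoj, Aarav, Deepa.
Falguni predeceased; the 1/36 allotted to Falguni's branch passes to Falguni's issue by representation.
Omkar is the sole taker at this level and receives the full 1/36.
Manoj is living and takes 1/36.
Aarav is living and takes 1/36.
Deepa is living and takes 1/36.
Priya predeceased; the 1/9 allotted to Priya's branch passes to Priya's issue by representation.
The 1/9 is divided into 3 equal shares of 1/27 among Chetan, Neelam, Eshan.
Chetan predeceased; the 1/27 allotted to Chetan's branch passes to Chetan's issue by representation.
Hemant is the sole taker at this level and receives the full 1/27.
Neelam is living and takes 1/27.
Eshan is living and takes 1/27.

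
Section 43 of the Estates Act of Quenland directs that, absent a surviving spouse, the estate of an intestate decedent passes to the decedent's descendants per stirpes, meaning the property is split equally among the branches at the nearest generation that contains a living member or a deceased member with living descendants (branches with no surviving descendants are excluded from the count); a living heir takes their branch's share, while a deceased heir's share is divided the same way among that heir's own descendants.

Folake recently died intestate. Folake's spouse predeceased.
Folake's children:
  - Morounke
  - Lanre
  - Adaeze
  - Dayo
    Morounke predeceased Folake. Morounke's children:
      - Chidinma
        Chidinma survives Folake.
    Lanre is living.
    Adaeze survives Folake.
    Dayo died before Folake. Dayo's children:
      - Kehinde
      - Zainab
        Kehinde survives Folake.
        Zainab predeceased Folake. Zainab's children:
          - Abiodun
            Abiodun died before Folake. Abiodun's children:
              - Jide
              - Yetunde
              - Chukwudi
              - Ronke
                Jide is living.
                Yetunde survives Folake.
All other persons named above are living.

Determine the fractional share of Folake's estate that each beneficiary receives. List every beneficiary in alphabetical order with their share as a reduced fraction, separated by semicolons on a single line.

There is no surviving spouse, so the entire estate passes to Folake's descendants per stirpes.
The estate is divided into 4 equal shares of 1/4 among Morounke, Lanre, Adaeze, Dayo.
Morounke predeceased; the 1/4 allotted to Morounke's branch passes to Morounke's issue by representation.
Chidinma is the sole taker at this level and receives the full 1/4.
Lanre is living and takes 1/4.
Adaeze is living and takes 1/4.
Dayo predeceased; the 1/4 allotted to Dayo's branch passes to Dayo's issue by representation.
The 1/4 is divided into 2 equal shares of 1/8 among Kehinde, Zainab.
Kehinde is living and takes 1/8.
Zainab predeceased; the 1/8 allotted to Zainab's branch passes to Zainab's issue by representation.
Abiodun's line is the sole branch at this level, so the full 1/8 passes to Abiodun's issue by representation.
The 1/8 is divided into 4 equal shares of 1/32 among Jide, Yetunde, Chukwudi, Ronke.
Jide is living and takes 1/32.
Yetunde is living and takes 1/32.
Chukwudi is living and takes 1/32.
Ronke is living and takes 1/32.

Adaeze 1/4; Chidinma 1/4; Chukwudi 1/32; Jide 1/32; Kehinde 1/8; Lanre 1/4; Ronke 1/32; Yetunde 1/32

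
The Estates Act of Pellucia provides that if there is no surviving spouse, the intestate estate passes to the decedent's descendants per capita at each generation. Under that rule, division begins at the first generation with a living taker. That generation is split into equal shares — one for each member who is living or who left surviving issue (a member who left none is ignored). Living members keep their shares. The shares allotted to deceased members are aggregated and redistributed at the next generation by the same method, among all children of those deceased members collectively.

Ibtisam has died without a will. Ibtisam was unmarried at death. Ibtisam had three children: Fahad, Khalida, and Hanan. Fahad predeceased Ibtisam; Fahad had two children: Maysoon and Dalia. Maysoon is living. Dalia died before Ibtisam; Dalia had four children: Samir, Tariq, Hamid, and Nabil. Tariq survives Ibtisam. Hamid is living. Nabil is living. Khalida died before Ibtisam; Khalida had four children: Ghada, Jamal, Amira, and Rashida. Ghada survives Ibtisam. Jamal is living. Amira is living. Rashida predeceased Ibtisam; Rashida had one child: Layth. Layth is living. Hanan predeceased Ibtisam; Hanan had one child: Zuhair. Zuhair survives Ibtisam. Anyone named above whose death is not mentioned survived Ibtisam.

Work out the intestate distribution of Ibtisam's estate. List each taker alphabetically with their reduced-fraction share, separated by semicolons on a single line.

Amira 1/7; Ghada 1/7; Hamid 2/35; Jamal 1/7; Layth 2/35; Maysoon 1/7; Nabil 2/35; Samir 2/35; Tariq 2/35; Zuhair 1/7

There is no surviving spouse, so the entire estate passes to Ibtisam's descendants per capita at each generation.
No one at generation 1 (Fahad, Khalida, Hanan) is living; moving to the next generation.
At generation 2 (Maysoon, Dalia, Ghada, Jamal, Amira, Rashida, Zuhair) there are 7 shares of (1)/7 = 1/7 each.
Living: Maysoon, Ghada, Jamal, Amira, and Zuhair — each takes 1/7.
Deceased: Dalia and Rashida. Their combined 2/7 is pooled and carried to generation 3.
At generation 3 (Samir, Tariq, Hamid, Nabil, Layth) there are 5 shares of (2/7)/5 = 2/35 each.
Living: Samir, Tariq, Hamid, Nabil, and Layth — each takes 2/35.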